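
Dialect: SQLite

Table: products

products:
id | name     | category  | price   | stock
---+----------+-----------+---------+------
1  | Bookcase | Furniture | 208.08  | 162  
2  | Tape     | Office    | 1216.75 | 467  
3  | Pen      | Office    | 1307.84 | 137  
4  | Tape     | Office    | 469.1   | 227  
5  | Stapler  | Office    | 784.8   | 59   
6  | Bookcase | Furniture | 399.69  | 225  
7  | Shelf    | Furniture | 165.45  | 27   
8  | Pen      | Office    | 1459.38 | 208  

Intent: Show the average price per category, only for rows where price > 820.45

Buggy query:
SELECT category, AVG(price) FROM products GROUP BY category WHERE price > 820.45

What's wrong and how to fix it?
Bug: WHERE cannot follow GROUP BY

Fix: Move the WHERE clause before GROUP BY

Corrected query:
SELECT category, AVG(price) FROM products WHERE price > 820.45 GROUP BY category

Result:
category | AVG(price)
---------+-----------
Office   | 1327.99   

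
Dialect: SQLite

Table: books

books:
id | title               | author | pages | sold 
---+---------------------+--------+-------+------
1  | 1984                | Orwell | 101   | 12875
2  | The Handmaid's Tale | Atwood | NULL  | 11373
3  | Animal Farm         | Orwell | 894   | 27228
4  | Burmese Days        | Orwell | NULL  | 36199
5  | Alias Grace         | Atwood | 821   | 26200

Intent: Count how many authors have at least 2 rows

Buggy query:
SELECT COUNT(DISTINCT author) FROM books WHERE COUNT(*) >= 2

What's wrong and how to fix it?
Bug: WHERE filters individual rows, not groups, so a group-level COUNT is invalid there

Fix: Group first with HAVING COUNT(*) >= 2, then COUNT the resulting groups

Corrected query:
SELECT COUNT(*) FROM (SELECT author FROM books GROUP BY author HAVING COUNT(*) >= 2)

Result:
COUNT(*)
--------
2       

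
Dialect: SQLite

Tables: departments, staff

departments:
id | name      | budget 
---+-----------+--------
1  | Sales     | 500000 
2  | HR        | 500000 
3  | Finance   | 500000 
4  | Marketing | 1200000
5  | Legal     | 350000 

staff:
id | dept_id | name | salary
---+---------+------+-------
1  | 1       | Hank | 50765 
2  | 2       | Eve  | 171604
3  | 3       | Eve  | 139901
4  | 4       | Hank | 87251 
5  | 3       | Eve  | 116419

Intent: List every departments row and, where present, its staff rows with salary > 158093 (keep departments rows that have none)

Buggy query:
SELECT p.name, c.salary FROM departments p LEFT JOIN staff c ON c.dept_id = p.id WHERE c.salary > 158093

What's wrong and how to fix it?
Bug: Filtering c.salary in WHERE discards the NULL rows produced by LEFT JOIN, turning it into an inner join

Fix: Put 'c.salary > 158093' in the JOIN's ON clause instead of WHERE

Corrected query:
SELECT p.name, c.salary FROM departments p LEFT JOIN staff c ON c.dept_id = p.id AND c.salary > 158093

Result:
name      | salary
----------+-------
Sales     | NULL  
HR        | 171604
Finance   | NULL  
Marketing | NULL  
Legal     | NULL  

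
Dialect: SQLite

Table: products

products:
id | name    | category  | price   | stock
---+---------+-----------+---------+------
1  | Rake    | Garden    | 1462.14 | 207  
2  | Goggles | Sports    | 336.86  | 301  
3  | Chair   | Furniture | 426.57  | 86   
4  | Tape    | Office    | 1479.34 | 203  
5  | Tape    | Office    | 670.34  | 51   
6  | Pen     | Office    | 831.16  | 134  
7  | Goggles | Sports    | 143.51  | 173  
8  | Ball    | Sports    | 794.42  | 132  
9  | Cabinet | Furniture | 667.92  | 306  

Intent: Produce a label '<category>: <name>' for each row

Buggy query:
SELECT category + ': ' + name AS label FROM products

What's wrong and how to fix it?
Bug: '+' is numeric addition; on text columns SQLite converts them to 0 instead of concatenating

Fix: Replace + with || to concatenate text

Corrected query:
SELECT category || ': ' || name AS label FROM products

Result:
label             
------------------
Garden: Rake      
Sports: Goggles   
Furniture: Chair  
Office: Tape      
Office: Tape      
Office: Pen       
Sports: Goggles   
Sports: Ball      
Furniture: Cabinet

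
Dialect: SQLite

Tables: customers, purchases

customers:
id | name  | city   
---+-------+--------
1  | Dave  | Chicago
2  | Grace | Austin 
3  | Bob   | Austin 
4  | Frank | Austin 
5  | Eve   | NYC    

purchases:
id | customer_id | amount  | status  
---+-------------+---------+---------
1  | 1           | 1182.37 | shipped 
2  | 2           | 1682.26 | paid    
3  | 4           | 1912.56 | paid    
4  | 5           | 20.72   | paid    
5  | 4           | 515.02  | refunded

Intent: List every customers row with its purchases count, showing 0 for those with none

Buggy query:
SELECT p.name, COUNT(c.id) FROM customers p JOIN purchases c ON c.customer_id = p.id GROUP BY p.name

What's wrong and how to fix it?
Bug: An inner join excludes parents with zero children

Fix: Use LEFT JOIN so parents without children still appear (COUNT(c.id) gives 0)

Corrected query:
SELECT p.name, COUNT(c.id) FROM customers p LEFT JOIN purchases c ON c.customer_id = p.id GROUP BY p.name

Result:
name  | COUNT(c.id)
------+------------
Bob   | 0          
Dave  | 1          
Eve   | 1          
Frank | 2          
Grace | 1          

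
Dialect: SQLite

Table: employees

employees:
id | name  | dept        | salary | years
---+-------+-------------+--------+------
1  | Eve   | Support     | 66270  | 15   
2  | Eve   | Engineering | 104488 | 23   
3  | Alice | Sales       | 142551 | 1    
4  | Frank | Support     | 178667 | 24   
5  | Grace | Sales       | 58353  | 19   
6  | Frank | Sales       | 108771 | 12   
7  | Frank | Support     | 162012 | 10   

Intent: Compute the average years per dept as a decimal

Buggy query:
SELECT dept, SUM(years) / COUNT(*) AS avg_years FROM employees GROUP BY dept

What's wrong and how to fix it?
Bug: Both operands are integers, so '/' performs integer division and truncates

Fix: Cast one side to REAL so the division keeps the fractional part

Corrected query:
SELECT dept, SUM(years) * 1.0 / COUNT(*) AS avg_years FROM employees GROUP BY dept

Result:
dept        | avg_years
------------+----------
Engineering | 23       
Sales       | 10.666667
Support     | 16.333333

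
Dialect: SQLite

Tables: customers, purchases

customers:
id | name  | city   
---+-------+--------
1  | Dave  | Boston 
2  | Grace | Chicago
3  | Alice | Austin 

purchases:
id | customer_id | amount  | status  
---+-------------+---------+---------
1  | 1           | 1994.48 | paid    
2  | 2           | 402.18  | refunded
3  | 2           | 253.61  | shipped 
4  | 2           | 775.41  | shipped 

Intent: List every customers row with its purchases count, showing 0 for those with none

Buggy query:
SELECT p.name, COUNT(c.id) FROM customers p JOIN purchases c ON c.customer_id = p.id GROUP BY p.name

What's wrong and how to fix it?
Bug: INNER JOIN drops customers rows that have no matching purchases rows

Fix: Switch to LEFT JOIN to retain unmatched parent rows

Corrected query:
SELECT p.name, COUNT(c.id) FROM customers p LEFT JOIN purchases c ON c.customer_id = p.id GROUP BY p.name

Result:
name  | COUNT(c.id)
------+------------
Alice | 0          
Dave  | 1          
Grace | 3          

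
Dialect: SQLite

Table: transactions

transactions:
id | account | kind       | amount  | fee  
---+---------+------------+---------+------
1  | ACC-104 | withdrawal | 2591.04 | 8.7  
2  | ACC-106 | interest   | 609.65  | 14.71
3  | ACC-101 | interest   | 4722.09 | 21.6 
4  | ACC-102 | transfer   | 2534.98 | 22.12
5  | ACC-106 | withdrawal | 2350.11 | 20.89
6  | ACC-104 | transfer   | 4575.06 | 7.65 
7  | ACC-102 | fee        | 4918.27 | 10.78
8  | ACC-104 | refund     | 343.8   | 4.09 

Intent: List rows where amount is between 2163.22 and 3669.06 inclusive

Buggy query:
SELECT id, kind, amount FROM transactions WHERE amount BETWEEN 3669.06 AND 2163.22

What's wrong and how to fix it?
Bug: BETWEEN expects the lower bound first; with 3669.06 AND 2163.22 the range is empty

Fix: Write BETWEEN 2163.22 AND 3669.06

Corrected query:
SELECT id, kind, amount FROM transactions WHERE amount BETWEEN 2163.22 AND 3669.06

Result:
id | kind       | amount 
---+------------+--------
1  | withdrawal | 2591.04
4  | transfer   | 2534.98
5  | withdrawal | 2350.11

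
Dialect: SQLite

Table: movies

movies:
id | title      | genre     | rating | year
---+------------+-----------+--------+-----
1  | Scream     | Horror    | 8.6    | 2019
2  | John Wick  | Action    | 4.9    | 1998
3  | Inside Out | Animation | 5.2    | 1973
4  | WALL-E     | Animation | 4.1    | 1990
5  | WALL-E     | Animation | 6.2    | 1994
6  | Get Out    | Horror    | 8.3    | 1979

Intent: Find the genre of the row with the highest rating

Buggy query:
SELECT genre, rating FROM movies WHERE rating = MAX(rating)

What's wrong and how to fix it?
Bug: WHERE is evaluated per row; an aggregate over the whole table isn't defined there

Fix: Wrap MAX in a scalar subquery so WHERE compares against a single value

Corrected query:
SELECT genre, rating FROM movies WHERE rating = (SELECT MAX(rating) FROM movies)

Result:
genre  | rating
-------+-------
Horror | 8.6   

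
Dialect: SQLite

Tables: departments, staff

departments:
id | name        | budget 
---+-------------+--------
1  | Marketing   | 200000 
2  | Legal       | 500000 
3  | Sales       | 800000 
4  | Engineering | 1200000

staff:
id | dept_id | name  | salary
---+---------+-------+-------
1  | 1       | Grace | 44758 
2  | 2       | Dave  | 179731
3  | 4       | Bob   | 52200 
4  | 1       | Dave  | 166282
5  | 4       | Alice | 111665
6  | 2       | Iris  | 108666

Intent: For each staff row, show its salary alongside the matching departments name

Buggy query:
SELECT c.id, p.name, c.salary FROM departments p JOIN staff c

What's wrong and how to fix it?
Bug: Missing join condition: each staff row is matched to all departments rows instead of just its own

Fix: Add ON c.dept_id = p.id to the JOIN

Corrected query:
SELECT c.id, p.name, c.salary FROM departments p JOIN staff c ON c.dept_id = p.id

Result:
id | name        | salary
---+-------------+-------
1  | Marketing   | 44758 
2  | Legal       | 179731
3  | Engineering | 52200 
4  | Marketing   | 166282
5  | Engineering | 111665
6  | Legal       | 108666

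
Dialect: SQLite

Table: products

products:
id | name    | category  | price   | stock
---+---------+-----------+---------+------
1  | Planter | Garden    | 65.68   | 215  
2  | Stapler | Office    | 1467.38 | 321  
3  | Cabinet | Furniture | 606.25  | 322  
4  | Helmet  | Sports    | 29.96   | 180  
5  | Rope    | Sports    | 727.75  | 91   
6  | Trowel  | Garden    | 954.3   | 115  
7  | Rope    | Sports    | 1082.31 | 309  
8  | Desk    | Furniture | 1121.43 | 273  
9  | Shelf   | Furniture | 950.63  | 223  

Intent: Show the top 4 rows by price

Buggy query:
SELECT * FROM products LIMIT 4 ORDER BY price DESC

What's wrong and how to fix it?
Bug: LIMIT must come after ORDER BY

Fix: Sort with ORDER BY, then apply LIMIT

Corrected query:
SELECT * FROM products ORDER BY price DESC LIMIT 4

Result:
id | name    | category  | price   | stock
---+---------+-----------+---------+------
2  | Stapler | Office    | 1467.38 | 321  
8  | Desk    | Furniture | 1121.43 | 273  
7  | Rope    | Sports    | 1082.31 | 309  
6  | Trowel  | Garden    | 954.3   | 115  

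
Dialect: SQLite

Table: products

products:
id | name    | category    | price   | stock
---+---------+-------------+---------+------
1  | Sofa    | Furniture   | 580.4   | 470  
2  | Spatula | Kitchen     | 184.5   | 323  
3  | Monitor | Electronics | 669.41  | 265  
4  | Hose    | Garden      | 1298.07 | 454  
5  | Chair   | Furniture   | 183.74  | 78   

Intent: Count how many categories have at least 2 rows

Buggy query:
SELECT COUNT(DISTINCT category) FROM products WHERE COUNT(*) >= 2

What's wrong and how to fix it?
Bug: WHERE filters individual rows, not groups, so a group-level COUNT is invalid there

Fix: Use a subquery that GROUPs and filters with HAVING, then count its rows

Corrected query:
SELECT COUNT(*) FROM (SELECT category FROM products GROUP BY category HAVING COUNT(*) >= 2)

Result:
COUNT(*)
--------
1       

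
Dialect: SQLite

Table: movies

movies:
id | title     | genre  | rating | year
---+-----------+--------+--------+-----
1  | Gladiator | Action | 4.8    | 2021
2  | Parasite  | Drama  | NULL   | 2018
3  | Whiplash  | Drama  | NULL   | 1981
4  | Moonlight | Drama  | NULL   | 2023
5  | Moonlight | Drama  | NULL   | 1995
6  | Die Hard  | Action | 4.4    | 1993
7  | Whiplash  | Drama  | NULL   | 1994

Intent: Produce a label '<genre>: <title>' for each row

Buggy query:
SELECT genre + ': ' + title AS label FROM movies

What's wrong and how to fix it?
Bug: '+' is numeric addition; on text columns SQLite converts them to 0 instead of concatenating

Fix: Use the || operator for string concatenation

Corrected query:
SELECT genre || ': ' || title AS label FROM movies

Result:
label            
-----------------
Action: Gladiator
Drama: Parasite  
Drama: Whiplash  
Drama: Moonlight 
Drama: Moonlight 
Action: Die Hard 
Drama: Whiplash  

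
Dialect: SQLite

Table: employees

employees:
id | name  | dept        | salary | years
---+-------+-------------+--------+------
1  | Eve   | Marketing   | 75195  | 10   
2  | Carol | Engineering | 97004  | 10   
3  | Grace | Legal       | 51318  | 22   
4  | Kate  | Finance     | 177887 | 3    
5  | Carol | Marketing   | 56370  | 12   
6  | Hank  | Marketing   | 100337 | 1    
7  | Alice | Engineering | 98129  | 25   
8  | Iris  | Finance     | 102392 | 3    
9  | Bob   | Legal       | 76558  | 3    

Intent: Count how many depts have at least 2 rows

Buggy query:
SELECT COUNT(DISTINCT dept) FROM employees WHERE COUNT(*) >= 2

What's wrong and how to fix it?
Bug: COUNT(*) cannot appear in WHERE; the per-group count doesn't exist yet

Fix: Group first with HAVING COUNT(*) >= 2, then COUNT the resulting groups

Corrected query:
SELECT COUNT(*) FROM (SELECT dept FROM employees GROUP BY dept HAVING COUNT(*) >= 2)

Result:
COUNT(*)
--------
4       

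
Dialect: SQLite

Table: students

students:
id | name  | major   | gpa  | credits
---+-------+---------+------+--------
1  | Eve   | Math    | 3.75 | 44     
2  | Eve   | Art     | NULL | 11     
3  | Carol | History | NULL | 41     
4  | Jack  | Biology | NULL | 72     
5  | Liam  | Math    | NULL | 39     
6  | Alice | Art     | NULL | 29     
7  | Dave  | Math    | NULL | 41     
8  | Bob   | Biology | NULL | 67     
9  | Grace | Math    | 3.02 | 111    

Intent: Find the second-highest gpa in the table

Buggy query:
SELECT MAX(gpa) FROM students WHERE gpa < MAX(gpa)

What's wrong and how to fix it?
Bug: MAX(gpa) on the right of the comparison is an aggregate-in-WHERE error

Fix: Put the inner MAX in a scalar subquery

Corrected query:
SELECT MAX(gpa) FROM students WHERE gpa < (SELECT MAX(gpa) FROM students)

Result:
MAX(gpa)
--------
3.02    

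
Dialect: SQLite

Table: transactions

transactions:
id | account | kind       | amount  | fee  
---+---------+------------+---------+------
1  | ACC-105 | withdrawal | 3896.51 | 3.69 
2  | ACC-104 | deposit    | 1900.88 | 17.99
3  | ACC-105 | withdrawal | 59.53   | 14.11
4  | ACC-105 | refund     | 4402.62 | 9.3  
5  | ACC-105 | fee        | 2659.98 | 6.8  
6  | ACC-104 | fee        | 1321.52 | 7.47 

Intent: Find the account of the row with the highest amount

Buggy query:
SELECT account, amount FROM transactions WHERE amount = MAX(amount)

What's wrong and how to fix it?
Bug: WHERE is evaluated per row; an aggregate over the whole table isn't defined there

Fix: Wrap MAX in a scalar subquery so WHERE compares against a single value

Corrected query:
SELECT account, amount FROM transactions WHERE amount = (SELECT MAX(amount) FROM transactions)

Result:
account | amount 
--------+--------
ACC-105 | 4402.62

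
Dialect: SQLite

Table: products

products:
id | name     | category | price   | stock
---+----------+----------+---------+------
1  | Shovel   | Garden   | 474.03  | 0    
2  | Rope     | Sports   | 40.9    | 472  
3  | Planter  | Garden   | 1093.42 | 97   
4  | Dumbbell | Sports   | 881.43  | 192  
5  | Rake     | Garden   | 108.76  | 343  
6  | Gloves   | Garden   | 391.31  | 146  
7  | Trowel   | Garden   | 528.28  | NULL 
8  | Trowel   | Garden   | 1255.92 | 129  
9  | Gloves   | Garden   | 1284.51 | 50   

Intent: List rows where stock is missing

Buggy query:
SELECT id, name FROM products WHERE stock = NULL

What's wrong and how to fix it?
Bug: Comparing to NULL with '=' never matches; NULL = NULL is unknown, not true

Fix: Use IS NULL to test for NULL

Corrected query:
SELECT id, name FROM products WHERE stock IS NULL

Result:
id | name  
---+-------
7  | Trowel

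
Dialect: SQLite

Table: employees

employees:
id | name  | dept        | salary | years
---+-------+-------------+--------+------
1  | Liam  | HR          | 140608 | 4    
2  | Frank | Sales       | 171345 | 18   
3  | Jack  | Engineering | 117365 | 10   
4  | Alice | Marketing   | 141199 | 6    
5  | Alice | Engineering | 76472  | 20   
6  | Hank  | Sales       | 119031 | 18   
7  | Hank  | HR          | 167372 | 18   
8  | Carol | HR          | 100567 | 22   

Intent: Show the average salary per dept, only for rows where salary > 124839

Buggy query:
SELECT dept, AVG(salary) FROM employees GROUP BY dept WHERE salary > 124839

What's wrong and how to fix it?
Bug: WHERE cannot follow GROUP BY

Fix: Move the WHERE clause before GROUP BY

Corrected query:
SELECT dept, AVG(salary) FROM employees WHERE salary > 124839 GROUP BY dept

Result:
dept      | AVG(salary)
----------+------------
HR        | 153990     
Marketing | 141199     
Sales     | 171345     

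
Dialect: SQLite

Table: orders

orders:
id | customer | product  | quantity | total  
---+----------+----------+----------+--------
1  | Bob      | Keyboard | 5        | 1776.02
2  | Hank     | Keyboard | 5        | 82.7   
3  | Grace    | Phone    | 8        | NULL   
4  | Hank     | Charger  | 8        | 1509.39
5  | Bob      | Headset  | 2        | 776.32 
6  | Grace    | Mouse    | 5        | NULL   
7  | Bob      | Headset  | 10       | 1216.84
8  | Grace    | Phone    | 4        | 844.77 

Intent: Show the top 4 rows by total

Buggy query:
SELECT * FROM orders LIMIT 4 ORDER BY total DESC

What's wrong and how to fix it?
Bug: LIMIT must come after ORDER BY

Fix: Swap the clauses: ORDER BY first, then LIMIT

Corrected query:
SELECT * FROM orders ORDER BY total DESC LIMIT 4

Result:
id | customer | product  | quantity | total  
---+----------+----------+----------+--------
1  | Bob      | Keyboard | 5        | 1776.02
4  | Hank     | Charger  | 8        | 1509.39
7  | Bob      | Headset  | 10       | 1216.84
8  | Grace    | Phone    | 4        | 844.77 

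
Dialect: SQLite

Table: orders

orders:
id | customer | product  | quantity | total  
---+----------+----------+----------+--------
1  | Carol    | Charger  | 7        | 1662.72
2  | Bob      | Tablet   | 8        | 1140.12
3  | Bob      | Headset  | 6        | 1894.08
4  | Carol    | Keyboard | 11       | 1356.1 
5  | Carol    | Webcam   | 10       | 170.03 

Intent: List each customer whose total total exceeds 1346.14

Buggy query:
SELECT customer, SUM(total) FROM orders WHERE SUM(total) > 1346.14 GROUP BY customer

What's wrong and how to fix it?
Bug: WHERE runs before GROUP BY, so aggregates aren't available there

Fix: Use HAVING (which filters groups after aggregation) instead of WHERE

Corrected query:
SELECT customer, SUM(total) FROM orders GROUP BY customer HAVING SUM(total) > 1346.14

Result:
customer | SUM(total)
---------+-----------
Bob      | 3034.2    
Carol    | 3188.85   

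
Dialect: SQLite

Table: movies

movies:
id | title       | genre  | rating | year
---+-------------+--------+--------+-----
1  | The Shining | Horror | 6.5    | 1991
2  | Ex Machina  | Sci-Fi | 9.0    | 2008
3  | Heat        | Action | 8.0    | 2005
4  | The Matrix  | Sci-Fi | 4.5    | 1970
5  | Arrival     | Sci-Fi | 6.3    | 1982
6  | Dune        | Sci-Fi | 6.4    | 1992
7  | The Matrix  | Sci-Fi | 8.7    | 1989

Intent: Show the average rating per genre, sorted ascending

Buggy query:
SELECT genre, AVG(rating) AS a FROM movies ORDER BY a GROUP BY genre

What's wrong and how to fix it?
Bug: ORDER BY appears before GROUP BY; SQL clause order requires GROUP BY first

Fix: Move ORDER BY to the end, after GROUP BY

Corrected query:
SELECT genre, AVG(rating) AS a FROM movies GROUP BY genre ORDER BY a

Result:
genre  | a   
-------+-----
Horror | 6.5 
Sci-Fi | 6.98
Action | 8   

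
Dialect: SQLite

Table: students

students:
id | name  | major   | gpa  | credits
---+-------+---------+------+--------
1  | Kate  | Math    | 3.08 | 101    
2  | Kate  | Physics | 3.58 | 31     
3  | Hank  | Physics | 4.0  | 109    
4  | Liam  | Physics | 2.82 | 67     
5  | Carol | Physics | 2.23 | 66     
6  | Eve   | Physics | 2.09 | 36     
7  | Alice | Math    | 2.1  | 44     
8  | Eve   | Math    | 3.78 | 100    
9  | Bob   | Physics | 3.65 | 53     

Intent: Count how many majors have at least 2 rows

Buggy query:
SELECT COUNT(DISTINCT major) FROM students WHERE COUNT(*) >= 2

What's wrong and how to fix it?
Bug: COUNT(*) cannot appear in WHERE; the per-group count doesn't exist yet

Fix: Use a subquery that GROUPs and filters with HAVING, then count its rows

Corrected query:
SELECT COUNT(*) FROM (SELECT major FROM students GROUP BY major HAVING COUNT(*) >= 2)

Result:
COUNT(*)
--------
2       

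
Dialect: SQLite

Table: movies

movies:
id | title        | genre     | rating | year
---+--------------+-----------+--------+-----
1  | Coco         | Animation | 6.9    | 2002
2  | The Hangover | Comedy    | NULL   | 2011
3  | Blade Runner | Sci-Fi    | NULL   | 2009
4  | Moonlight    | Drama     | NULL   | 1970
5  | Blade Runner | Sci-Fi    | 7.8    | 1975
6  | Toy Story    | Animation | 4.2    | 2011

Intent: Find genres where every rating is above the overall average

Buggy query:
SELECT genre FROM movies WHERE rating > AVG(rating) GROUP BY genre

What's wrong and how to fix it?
Bug: WHERE evaluates per row before aggregation, so AVG() is unavailable

Fix: Use a subquery for AVG and a HAVING MIN(...) filter so the condition holds for every row in the group

Corrected query:
SELECT genre FROM movies GROUP BY genre HAVING MIN(rating) > (SELECT AVG(rating) FROM movies)

Result:
genre 
------
Sci-Fi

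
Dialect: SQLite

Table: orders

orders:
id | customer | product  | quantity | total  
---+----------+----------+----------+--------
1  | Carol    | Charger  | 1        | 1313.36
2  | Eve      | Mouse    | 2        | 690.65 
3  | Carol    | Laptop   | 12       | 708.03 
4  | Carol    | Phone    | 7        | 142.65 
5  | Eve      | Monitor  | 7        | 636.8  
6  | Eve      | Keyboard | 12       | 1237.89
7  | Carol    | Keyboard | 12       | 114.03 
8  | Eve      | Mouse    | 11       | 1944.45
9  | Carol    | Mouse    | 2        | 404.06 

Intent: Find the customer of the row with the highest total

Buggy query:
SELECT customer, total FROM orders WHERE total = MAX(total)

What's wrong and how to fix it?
Bug: WHERE is evaluated per row; an aggregate over the whole table isn't defined there

Fix: Wrap MAX in a scalar subquery so WHERE compares against a single value

Corrected query:
SELECT customer, total FROM orders WHERE total = (SELECT MAX(total) FROM orders)

Result:
customer | total  
---------+--------
Eve      | 1944.45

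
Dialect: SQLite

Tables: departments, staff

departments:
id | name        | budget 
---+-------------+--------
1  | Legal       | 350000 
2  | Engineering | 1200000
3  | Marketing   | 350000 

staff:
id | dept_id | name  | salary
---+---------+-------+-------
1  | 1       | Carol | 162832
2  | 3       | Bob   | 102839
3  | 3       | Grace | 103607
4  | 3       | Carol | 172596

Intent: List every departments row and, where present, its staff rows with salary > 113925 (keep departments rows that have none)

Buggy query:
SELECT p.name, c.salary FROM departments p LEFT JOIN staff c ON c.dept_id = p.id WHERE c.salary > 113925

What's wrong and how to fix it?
Bug: Filtering c.salary in WHERE discards the NULL rows produced by LEFT JOIN, turning it into an inner join

Fix: Move the right-table condition into the ON clause so unmatched parents are kept

Corrected query:
SELECT p.name, c.salary FROM departments p LEFT JOIN staff c ON c.dept_id = p.id AND c.salary > 113925

Result:
name        | salary
------------+-------
Legal       | 162832
Engineering | NULL  
Marketing   | 172596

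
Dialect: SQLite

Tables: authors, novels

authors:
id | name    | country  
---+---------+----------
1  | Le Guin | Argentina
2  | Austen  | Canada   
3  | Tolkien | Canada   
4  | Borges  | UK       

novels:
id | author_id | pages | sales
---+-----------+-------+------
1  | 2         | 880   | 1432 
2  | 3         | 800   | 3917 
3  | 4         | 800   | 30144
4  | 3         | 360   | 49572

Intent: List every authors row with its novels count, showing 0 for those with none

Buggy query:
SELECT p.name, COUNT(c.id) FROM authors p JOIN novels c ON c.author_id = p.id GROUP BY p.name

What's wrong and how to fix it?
Bug: An inner join excludes parents with zero children

Fix: Use LEFT JOIN so parents without children still appear (COUNT(c.id) gives 0)

Corrected query:
SELECT p.name, COUNT(c.id) FROM authors p LEFT JOIN novels c ON c.author_id = p.id GROUP BY p.name

Result:
name    | COUNT(c.id)
--------+------------
Austen  | 1          
Borges  | 1          
Le Guin | 0          
Tolkien | 2          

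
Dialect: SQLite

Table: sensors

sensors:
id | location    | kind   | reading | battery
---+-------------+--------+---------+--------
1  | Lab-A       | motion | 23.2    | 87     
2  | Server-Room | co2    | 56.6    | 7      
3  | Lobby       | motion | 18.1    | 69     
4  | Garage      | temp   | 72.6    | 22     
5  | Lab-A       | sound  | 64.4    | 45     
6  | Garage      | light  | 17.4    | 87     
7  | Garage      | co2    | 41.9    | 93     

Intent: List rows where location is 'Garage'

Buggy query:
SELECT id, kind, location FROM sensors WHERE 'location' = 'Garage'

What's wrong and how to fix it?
Bug: 'location' in single quotes is a string literal, not the column; the comparison is literal-vs-literal and never true

Fix: Remove the quotes around the column name (or use double quotes for an identifier)

Corrected query:
SELECT id, kind, location FROM sensors WHERE location = 'Garage'

Result:
id | kind  | location
---+-------+---------
4  | temp  | Garage  
6  | light | Garage  
7  | co2   | Garage  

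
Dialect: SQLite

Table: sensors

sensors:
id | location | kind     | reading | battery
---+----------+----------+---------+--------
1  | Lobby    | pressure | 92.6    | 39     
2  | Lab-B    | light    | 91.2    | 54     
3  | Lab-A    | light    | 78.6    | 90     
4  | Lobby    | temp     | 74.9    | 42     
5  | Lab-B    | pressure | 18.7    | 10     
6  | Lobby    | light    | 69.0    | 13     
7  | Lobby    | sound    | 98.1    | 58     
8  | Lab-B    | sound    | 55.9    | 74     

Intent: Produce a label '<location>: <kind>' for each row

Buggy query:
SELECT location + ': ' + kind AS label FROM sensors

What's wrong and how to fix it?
Bug: '+' is numeric addition; on text columns SQLite converts them to 0 instead of concatenating

Fix: Replace + with || to concatenate text

Corrected query:
SELECT location || ': ' || kind AS label FROM sensors

Result:
label          
---------------
Lobby: pressure
Lab-B: light   
Lab-A: light   
Lobby: temp    
Lab-B: pressure
Lobby: light   
Lobby: sound   
Lab-B: sound   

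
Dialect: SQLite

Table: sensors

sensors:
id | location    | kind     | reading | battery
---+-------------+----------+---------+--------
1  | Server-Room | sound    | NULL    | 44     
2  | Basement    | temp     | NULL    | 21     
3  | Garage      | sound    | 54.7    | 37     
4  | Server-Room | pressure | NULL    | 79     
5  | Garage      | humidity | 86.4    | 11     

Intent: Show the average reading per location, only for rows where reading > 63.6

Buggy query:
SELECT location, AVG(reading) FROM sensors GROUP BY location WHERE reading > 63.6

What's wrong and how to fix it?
Bug: Row-level WHERE must come before GROUP BY in the clause order

Fix: Move the WHERE clause before GROUP BY

Corrected query:
SELECT location, AVG(reading) FROM sensors WHERE reading > 63.6 GROUP BY location

Result:
location | AVG(reading)
---------+-------------
Garage   | 86.4        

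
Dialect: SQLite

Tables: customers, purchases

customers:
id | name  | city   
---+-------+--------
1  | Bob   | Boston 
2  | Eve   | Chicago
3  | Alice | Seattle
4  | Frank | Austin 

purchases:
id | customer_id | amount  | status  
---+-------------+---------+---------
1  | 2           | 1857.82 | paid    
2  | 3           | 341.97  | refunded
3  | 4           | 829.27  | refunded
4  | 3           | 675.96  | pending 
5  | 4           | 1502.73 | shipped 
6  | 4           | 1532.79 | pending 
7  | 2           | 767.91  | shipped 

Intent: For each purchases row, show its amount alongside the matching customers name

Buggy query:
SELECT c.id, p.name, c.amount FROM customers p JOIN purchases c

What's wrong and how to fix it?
Bug: JOIN with no ON clause produces a cartesian product; every purchases row pairs with every customers row

Fix: Add ON c.customer_id = p.id to the JOIN

Corrected query:
SELECT c.id, p.name, c.amount FROM customers p JOIN purchases c ON c.customer_id = p.id

Result:
id | name  | amount 
---+-------+--------
1  | Eve   | 1857.82
2  | Alice | 341.97 
3  | Frank | 829.27 
4  | Alice | 675.96 
5  | Frank | 1502.73
6  | Frank | 1532.79
7  | Eve   | 767.91 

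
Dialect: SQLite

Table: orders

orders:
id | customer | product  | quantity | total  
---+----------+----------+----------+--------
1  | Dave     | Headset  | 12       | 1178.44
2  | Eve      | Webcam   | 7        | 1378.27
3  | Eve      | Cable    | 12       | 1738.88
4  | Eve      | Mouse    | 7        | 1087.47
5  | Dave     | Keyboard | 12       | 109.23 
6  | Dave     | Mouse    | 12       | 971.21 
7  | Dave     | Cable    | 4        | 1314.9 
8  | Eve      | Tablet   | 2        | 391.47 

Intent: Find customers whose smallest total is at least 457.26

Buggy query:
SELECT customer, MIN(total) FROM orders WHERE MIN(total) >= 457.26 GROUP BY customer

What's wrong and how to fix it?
Bug: Aggregates like MIN are computed per group after WHERE runs

Fix: Replace WHERE with HAVING after the GROUP BY

Corrected query:
SELECT customer, MIN(total) FROM orders GROUP BY customer HAVING MIN(total) >= 457.26

Result:
(no rows)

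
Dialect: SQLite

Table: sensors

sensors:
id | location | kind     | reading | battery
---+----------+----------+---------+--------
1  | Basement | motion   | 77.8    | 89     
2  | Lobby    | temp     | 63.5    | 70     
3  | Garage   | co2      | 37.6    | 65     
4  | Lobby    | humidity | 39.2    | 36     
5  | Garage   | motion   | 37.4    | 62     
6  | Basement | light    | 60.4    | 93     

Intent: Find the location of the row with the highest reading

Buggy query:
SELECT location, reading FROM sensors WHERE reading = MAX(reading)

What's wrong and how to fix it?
Bug: MAX(reading) is an aggregate and cannot be used directly in WHERE

Fix: Wrap MAX in a scalar subquery so WHERE compares against a single value

Corrected query:
SELECT location, reading FROM sensors WHERE reading = (SELECT MAX(reading) FROM sensors)

Result:
location | reading
---------+--------
Basement | 77.8   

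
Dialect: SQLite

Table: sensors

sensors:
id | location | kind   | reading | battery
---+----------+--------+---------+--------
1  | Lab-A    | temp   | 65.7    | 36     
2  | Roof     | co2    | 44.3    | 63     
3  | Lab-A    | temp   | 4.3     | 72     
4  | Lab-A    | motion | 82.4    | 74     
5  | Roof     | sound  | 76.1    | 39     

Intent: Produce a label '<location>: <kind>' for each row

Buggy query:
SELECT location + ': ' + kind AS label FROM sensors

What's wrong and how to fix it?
Bug: SQLite uses || for string concatenation; + coerces text to numbers (yielding 0)

Fix: Use the || operator for string concatenation

Corrected query:
SELECT location || ': ' || kind AS label FROM sensors

Result:
label        
-------------
Lab-A: temp  
Roof: co2    
Lab-A: temp  
Lab-A: motion
Roof: sound  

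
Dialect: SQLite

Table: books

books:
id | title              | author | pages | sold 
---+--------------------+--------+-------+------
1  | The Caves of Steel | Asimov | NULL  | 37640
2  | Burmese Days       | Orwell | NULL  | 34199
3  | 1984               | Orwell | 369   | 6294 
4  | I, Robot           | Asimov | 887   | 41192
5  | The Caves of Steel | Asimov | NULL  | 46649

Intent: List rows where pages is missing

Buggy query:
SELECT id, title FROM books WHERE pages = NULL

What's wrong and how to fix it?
Bug: '= NULL' is always unknown in SQL three-valued logic, so no rows match

Fix: Use IS NULL to test for NULL

Corrected query:
SELECT id, title FROM books WHERE pages IS NULL

Result:
id | title             
---+-------------------
1  | The Caves of Steel
2  | Burmese Days      
5  | The Caves of Steel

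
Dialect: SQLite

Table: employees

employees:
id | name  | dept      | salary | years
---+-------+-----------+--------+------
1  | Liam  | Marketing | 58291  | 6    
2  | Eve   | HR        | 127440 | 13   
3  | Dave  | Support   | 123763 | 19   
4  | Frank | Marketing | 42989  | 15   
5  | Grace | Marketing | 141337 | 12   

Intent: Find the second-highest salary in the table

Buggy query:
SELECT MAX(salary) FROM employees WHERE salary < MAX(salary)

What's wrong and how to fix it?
Bug: The inner MAX is an aggregate inside WHERE, which is not allowed

Fix: Compute the overall MAX in a subquery, then take MAX of rows below it

Corrected query:
SELECT MAX(salary) FROM employees WHERE salary < (SELECT MAX(salary) FROM employees)

Result:
MAX(salary)
-----------
127440     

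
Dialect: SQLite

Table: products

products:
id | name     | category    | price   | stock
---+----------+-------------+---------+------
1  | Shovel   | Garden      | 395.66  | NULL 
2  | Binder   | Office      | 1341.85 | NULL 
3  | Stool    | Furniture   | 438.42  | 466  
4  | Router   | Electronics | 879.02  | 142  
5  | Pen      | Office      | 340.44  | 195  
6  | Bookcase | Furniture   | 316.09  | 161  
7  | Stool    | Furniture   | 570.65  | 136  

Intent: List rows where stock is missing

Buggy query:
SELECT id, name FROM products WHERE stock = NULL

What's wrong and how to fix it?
Bug: Comparing to NULL with '=' never matches; NULL = NULL is unknown, not true

Fix: Use IS NULL to test for NULL

Corrected query:
SELECT id, name FROM products WHERE stock IS NULL

Result:
id | name  
---+-------
1  | Shovel
2  | Binder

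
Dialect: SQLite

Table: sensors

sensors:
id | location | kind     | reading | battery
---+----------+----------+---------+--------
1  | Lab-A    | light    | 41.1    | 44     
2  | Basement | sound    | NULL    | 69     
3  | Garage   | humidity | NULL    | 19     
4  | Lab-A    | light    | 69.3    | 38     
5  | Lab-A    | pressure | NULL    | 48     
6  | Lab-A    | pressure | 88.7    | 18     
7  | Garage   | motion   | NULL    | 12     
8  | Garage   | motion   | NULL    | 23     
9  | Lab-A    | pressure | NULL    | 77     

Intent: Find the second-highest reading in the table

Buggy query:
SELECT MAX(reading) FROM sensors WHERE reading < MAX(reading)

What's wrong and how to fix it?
Bug: MAX(reading) on the right of the comparison is an aggregate-in-WHERE error

Fix: Compute the overall MAX in a subquery, then take MAX of rows below it

Corrected query:
SELECT MAX(reading) FROM sensors WHERE reading < (SELECT MAX(reading) FROM sensors)

Result:
MAX(reading)
------------
69.3        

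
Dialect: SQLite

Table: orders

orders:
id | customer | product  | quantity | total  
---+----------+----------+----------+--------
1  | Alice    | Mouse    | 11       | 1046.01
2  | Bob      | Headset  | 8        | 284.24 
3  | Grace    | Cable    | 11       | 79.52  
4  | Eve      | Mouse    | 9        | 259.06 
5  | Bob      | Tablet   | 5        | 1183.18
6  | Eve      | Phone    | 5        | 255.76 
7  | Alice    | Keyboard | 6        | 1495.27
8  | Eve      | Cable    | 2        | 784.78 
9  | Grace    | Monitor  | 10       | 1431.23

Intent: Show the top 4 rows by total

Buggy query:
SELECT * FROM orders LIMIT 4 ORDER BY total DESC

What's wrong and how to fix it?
Bug: LIMIT must come after ORDER BY

Fix: Sort with ORDER BY, then apply LIMIT

Corrected query:
SELECT * FROM orders ORDER BY total DESC LIMIT 4

Result:
id | customer | product  | quantity | total  
---+----------+----------+----------+--------
7  | Alice    | Keyboard | 6        | 1495.27
9  | Grace    | Monitor  | 10       | 1431.23
5  | Bob      | Tablet   | 5        | 1183.18
1  | Alice    | Mouse    | 11       | 1046.01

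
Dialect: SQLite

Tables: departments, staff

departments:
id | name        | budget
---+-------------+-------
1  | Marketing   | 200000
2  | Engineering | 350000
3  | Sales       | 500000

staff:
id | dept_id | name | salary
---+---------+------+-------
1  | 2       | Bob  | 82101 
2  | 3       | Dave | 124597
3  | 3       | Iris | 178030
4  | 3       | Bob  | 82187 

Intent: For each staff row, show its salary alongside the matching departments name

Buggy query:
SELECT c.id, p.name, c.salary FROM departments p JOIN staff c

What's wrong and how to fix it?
Bug: JOIN with no ON clause produces a cartesian product; every staff row pairs with every departments row

Fix: Add ON c.dept_id = p.id to the JOIN

Corrected query:
SELECT c.id, p.name, c.salary FROM departments p JOIN staff c ON c.dept_id = p.id

Result:
id | name        | salary
---+-------------+-------
1  | Engineering | 82101 
2  | Sales       | 124597
3  | Sales       | 178030
4  | Sales       | 82187 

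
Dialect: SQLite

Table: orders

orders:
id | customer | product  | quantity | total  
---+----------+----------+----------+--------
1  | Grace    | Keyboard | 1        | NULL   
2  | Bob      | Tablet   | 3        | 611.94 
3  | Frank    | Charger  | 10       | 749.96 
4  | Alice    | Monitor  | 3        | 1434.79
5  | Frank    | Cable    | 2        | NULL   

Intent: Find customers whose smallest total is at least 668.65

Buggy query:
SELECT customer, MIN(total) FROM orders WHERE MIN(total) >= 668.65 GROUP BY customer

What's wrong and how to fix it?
Bug: MIN() in WHERE is a misuse of aggregate

Fix: Replace WHERE with HAVING after the GROUP BY

Corrected query:
SELECT customer, MIN(total) FROM orders GROUP BY customer HAVING MIN(total) >= 668.65

Result:
customer | MIN(total)
---------+-----------
Alice    | 1434.79   
Frank    | 749.96    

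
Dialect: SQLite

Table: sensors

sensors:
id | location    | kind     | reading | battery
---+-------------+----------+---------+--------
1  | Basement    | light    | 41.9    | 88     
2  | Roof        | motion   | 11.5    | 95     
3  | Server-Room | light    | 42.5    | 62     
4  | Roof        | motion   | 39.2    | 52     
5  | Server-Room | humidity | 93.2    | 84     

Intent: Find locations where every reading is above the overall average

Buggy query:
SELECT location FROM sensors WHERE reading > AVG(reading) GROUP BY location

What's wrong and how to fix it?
Bug: AVG() is an aggregate; it can't sit directly in WHERE

Fix: Use a subquery for AVG and a HAVING MIN(...) filter so the condition holds for every row in the group

Corrected query:
SELECT location FROM sensors GROUP BY location HAVING MIN(reading) > (SELECT AVG(reading) FROM sensors)

Result:
(no rows)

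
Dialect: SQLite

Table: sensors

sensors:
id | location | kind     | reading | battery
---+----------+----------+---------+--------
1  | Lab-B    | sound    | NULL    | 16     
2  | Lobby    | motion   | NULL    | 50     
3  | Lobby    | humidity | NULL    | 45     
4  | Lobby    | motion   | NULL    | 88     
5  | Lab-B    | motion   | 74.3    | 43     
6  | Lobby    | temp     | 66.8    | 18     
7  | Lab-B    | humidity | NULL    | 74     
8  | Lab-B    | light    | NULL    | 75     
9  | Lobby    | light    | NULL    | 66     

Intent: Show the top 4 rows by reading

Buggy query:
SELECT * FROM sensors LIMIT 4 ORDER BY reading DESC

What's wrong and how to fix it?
Bug: ORDER BY cannot follow LIMIT; LIMIT is the final clause

Fix: Swap the clauses: ORDER BY first, then LIMIT

Corrected query:
SELECT * FROM sensors ORDER BY reading DESC LIMIT 4

Result:
id | location | kind   | reading | battery
---+----------+--------+---------+--------
5  | Lab-B    | motion | 74.3    | 43     
6  | Lobby    | temp   | 66.8    | 18     
1  | Lab-B    | sound  | NULL    | 16     
2  | Lobby    | motion | NULL    | 50     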